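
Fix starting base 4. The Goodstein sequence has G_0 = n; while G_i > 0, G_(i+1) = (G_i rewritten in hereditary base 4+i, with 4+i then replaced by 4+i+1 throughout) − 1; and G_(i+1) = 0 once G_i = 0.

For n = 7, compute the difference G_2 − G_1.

0

G_0 = 7. HB_4(7) = 4 + 3. Bump = 8. G_1 = 7.
G_1 = 7. HB_5(7) = 5 + 2. Bump = 8. G_2 = 7.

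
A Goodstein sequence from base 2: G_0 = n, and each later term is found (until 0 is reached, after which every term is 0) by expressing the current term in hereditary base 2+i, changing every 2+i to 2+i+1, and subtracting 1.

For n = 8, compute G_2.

(0) 8|_2 = 2^(2 + 1) ↦ 3^(3 + 1)|_3 = 81 ⇒ 80
(1) 80|_3 = 2·3^3 + 2·3^2 + 2·3 + 2 ↦ 2·4^4 + 2·4^2 + 2·4 + 2|_4 = 554 ⇒ 553

553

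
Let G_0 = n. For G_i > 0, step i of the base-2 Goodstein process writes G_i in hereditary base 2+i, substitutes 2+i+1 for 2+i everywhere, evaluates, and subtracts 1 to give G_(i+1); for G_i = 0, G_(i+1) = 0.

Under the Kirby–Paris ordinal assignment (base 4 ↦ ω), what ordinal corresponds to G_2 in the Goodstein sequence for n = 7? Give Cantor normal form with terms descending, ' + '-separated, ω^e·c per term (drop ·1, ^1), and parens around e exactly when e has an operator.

ω^ω + 3

base 2: 7 = 2^2 + 2 + 1; at 3: 3^3 + 3 + 1 = 31; next = 30
base 3: 30 = 3^3 + 3; at 4: 4^4 + 4 = 260; next = 259
base 4: 259 = 4^4 + 3; at 5: 5^5 + 3 = 3128; next = 3127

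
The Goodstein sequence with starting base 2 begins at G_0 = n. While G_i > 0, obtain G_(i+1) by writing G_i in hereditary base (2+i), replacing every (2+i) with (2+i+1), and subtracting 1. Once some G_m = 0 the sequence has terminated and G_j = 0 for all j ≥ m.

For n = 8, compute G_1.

8 —HB2→ 2^(2 + 1) —bump→ 3^(3 + 1) = 81 —(−1)→ 80
80 —HB3→ 2·3^3 + 2·3^2 + 2·3 + 2 —bump→ 2·4^4 + 2·4^2 + 2·4 + 2 = 554 —(−1)→ 553

80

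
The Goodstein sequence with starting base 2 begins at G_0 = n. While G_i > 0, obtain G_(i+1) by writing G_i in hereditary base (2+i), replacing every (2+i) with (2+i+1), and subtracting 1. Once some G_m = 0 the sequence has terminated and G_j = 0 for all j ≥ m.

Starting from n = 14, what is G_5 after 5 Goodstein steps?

i=0: 14 = 2^(2 + 1) + 2^2 + 2 (b=2); 2→3: 3^(3 + 1) + 3^3 + 3 = 111; 111−1 = 110
i=1: 110 = 3^(3 + 1) + 3^3 + 2 (b=3); 3→4: 4^(4 + 1) + 4^4 + 2 = 1282; 1282−1 = 1281
i=2: 1281 = 4^(4 + 1) + 4^4 + 1 (b=4); 4→5: 5^(5 + 1) + 5^5 + 1 = 18751; 18751−1 = 18750
i=3: 18750 = 5^(5 + 1) + 5^5 (b=5); 5→6: 6^(6 + 1) + 6^6 = 326592; 326592−1 = 326591
i=4: 326591 = 6^(6 + 1) + 5·6^5 + 5·6^4 + 5·6^3 + 5·6^2 + 5·6 + 5 (b=6); 6→7: 7^(7 + 1) + 5·7^5 + 5·7^4 + 5·7^3 + 5·7^2 + 5·7 + 5 = 5862841; 5862841−1 = 5862840
i=5: 5862840 = 7^(7 + 1) + 5·7^5 + 5·7^4 + 5·7^3 + 5·7^2 + 5·7 + 4 (b=7); 7→8: 8^(8 + 1) + 5·8^5 + 5·8^4 + 5·8^3 + 5·8^2 + 5·8 + 4 = 134404972; 134404972−1 = 134404971

5862840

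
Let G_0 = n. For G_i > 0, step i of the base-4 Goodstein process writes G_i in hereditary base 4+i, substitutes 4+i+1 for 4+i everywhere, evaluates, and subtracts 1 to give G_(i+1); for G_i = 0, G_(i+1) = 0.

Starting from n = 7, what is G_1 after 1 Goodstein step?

i=0: 7 = 4 + 3 (b=4); 4→5: 5 + 3 = 8; 8−1 = 7
i=1: 7 = 5 + 2 (b=5); 5→6: 6 + 2 = 8; 8−1 = 7

7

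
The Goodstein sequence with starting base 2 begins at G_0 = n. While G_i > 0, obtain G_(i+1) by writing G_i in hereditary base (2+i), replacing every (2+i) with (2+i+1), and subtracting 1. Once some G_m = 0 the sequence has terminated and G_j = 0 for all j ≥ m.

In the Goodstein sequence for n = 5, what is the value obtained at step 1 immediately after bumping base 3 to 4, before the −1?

256

G_0 = 5. HB_2(5) = 2^2 + 1. Bump = 28. G_1 = 27.
G_1 = 27. HB_3(27) = 3^3. Bump = 256. G_2 = 255.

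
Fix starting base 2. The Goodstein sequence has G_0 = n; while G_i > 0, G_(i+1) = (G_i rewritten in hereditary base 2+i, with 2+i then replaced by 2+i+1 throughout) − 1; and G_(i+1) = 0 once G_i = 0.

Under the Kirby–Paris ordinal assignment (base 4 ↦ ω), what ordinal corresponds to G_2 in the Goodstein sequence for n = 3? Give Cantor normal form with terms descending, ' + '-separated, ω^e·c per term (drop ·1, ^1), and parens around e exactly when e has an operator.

3

step 0: 3 = 2 + 1; sub 3 for 2: 3 + 1; = 4; G_1 = 4−1 = 3
step 1: 3 = 3; sub 4 for 3: 4; = 4; G_2 = 4−1 = 3
step 2: 3 = 3; sub 5 for 4: 3; = 3; G_3 = 3−1 = 2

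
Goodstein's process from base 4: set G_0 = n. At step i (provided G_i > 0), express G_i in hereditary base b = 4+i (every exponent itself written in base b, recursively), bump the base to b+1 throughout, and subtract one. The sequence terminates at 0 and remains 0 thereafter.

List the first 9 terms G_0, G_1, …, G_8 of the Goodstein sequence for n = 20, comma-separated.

20 —HB4→ 4^2 + 4 —bump→ 5^2 + 5 = 30 —(−1)→ 29
29 —HB5→ 5^2 + 4 —bump→ 6^2 + 4 = 40 —(−1)→ 39
39 —HB6→ 6^2 + 3 —bump→ 7^2 + 3 = 52 —(−1)→ 51
51 —HB7→ 7^2 + 2 —bump→ 8^2 + 2 = 66 —(−1)→ 65
65 —HB8→ 8^2 + 1 —bump→ 9^2 + 1 = 82 —(−1)→ 81
81 —HB9→ 9^2 —bump→ 10^2 = 100 —(−1)→ 99
99 —HB10→ 9·10 + 9 —bump→ 9·11 + 9 = 108 —(−1)→ 107
107 —HB11→ 9·11 + 8 —bump→ 9·12 + 8 = 116 —(−1)→ 115

20, 29, 39, 51, 65, 81, 99, 107, 115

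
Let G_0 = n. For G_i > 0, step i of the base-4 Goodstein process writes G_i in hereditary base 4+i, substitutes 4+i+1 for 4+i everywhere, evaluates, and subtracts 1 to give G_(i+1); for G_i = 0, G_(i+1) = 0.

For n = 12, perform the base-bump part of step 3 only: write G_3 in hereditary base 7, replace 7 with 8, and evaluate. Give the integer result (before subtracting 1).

step 0: 12 = 3·4; sub 5 for 4: 3·5; = 15; G_1 = 15−1 = 14
step 1: 14 = 2·5 + 4; sub 6 for 5: 2·6 + 4; = 16; G_2 = 16−1 = 15
step 2: 15 = 2·6 + 3; sub 7 for 6: 2·7 + 3; = 17; G_3 = 17−1 = 16

18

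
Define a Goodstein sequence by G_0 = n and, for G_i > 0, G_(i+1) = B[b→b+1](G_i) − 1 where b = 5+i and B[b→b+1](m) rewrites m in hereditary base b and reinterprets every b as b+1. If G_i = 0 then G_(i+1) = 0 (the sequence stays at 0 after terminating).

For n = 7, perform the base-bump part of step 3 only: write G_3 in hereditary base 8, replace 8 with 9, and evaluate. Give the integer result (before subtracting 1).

7 —HB5→ 5 + 2 —bump→ 6 + 2 = 8 —(−1)→ 7
7 —HB6→ 6 + 1 —bump→ 7 + 1 = 8 —(−1)→ 7
7 —HB7→ 7 —bump→ 8 = 8 —(−1)→ 7
7 —HB8→ 7 —bump→ 7 = 7 —(−1)→ 6

7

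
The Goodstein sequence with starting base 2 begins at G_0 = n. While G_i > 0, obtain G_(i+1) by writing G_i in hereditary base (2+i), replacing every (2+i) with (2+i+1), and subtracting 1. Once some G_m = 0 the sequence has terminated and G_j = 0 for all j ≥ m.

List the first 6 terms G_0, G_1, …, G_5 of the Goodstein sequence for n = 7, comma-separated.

7, 30, 259, 3127, 46657, 823543

G_0 = 7. HB_2(7) = 2^2 + 2 + 1. Bump = 31. G_1 = 30.
G_1 = 30. HB_3(30) = 3^3 + 3. Bump = 260. G_2 = 259.
G_2 = 259. HB_4(259) = 4^4 + 3. Bump = 3128. G_3 = 3127.
G_3 = 3127. HB_5(3127) = 5^5 + 2. Bump = 46658. G_4 = 46657.
G_4 = 46657. HB_6(46657) = 6^6 + 1. Bump = 823544. G_5 = 823543.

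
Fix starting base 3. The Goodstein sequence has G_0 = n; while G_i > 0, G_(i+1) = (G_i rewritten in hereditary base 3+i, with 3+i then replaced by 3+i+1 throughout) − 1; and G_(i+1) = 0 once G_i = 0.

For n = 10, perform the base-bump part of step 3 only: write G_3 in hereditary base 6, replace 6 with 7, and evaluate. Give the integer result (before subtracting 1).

31

G_0=10  [base 3] 3^2 + 1  →[3↦4]→  4^2 + 1 = 17  −1 ⇒ G_1=16
G_1=16  [base 4] 4^2  →[4↦5]→  5^2 = 25  −1 ⇒ G_2=24
G_2=24  [base 5] 4·5 + 4  →[5↦6]→  4·6 + 4 = 28  −1 ⇒ G_3=27
G_3=27  [base 6] 4·6 + 3  →[6↦7]→  4·7 + 3 = 31  −1 ⇒ G_4=30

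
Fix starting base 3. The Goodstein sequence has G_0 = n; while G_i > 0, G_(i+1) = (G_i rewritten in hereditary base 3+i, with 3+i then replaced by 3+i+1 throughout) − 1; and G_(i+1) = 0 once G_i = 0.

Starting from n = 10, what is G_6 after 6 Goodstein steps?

36

[0] 10 ≡ 3^2 + 1 (base 3). Lift 4: 17. −1: 16.
[1] 16 ≡ 4^2 (base 4). Lift 5: 25. −1: 24.
[2] 24 ≡ 4·5 + 4 (base 5). Lift 6: 28. −1: 27.
[3] 27 ≡ 4·6 + 3 (base 6). Lift 7: 31. −1: 30.
[4] 30 ≡ 4·7 + 2 (base 7). Lift 8: 34. −1: 33.
[5] 33 ≡ 4·8 + 1 (base 8). Lift 9: 37. −1: 36.
[6] 36 ≡ 4·9 (base 9). Lift 10: 40. −1: 39.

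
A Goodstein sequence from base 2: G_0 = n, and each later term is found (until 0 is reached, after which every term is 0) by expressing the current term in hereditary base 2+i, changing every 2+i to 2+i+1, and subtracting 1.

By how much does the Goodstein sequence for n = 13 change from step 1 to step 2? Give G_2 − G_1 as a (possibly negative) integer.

1171

[0] 13 ≡ 2^(2 + 1) + 2^2 + 1 (base 2). Lift 3: 109. −1: 108.
[1] 108 ≡ 3^(3 + 1) + 3^3 (base 3). Lift 4: 1280. −1: 1279.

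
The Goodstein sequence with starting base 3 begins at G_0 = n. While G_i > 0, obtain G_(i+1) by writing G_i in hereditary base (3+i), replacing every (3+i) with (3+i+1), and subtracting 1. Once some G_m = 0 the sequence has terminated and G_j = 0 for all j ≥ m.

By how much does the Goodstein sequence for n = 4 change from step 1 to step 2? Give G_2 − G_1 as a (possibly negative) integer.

0

i=0: 4 = 3 + 1 (b=3); 3→4: 4 + 1 = 5; 5−1 = 4
i=1: 4 = 4 (b=4); 4→5: 5 = 5; 5−1 = 4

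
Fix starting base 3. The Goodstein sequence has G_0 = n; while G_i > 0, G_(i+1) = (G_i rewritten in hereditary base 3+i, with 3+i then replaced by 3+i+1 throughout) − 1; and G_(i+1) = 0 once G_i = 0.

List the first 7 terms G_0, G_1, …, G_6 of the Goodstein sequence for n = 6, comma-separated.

6, 7, 7, 7, 7, 7, 6

[0] 6 ≡ 2·3 (base 3). Lift 4: 8. −1: 7.
[1] 7 ≡ 4 + 3 (base 4). Lift 5: 8. −1: 7.
[2] 7 ≡ 5 + 2 (base 5). Lift 6: 8. −1: 7.
[3] 7 ≡ 6 + 1 (base 6). Lift 7: 8. −1: 7.
[4] 7 ≡ 7 (base 7). Lift 8: 8. −1: 7.
[5] 7 ≡ 7 (base 8). Lift 9: 7. −1: 6.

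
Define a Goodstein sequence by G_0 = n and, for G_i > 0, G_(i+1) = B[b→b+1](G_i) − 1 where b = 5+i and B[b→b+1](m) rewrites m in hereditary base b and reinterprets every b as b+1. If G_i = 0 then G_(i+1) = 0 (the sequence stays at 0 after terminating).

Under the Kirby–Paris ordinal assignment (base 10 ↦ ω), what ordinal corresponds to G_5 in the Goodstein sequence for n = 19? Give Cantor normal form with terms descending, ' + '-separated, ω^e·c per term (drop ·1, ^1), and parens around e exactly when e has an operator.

base 5: 19 = 3·5 + 4; at 6: 3·6 + 4 = 22; next = 21
base 6: 21 = 3·6 + 3; at 7: 3·7 + 3 = 24; next = 23
base 7: 23 = 3·7 + 2; at 8: 3·8 + 2 = 26; next = 25
base 8: 25 = 3·8 + 1; at 9: 3·9 + 1 = 28; next = 27
base 9: 27 = 3·9; at 10: 3·10 = 30; next = 29
base 10: 29 = 2·10 + 9; at 11: 2·11 + 9 = 31; next = 30

ω·2 + 9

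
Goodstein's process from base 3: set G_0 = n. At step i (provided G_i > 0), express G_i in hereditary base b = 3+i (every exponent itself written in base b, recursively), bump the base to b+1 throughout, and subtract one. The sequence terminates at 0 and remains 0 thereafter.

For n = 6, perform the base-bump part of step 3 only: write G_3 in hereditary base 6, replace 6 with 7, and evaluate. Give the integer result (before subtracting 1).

G_0 = 6. HB_3(6) = 2·3. Bump = 8. G_1 = 7.
G_1 = 7. HB_4(7) = 4 + 3. Bump = 8. G_2 = 7.
G_2 = 7. HB_5(7) = 5 + 2. Bump = 8. G_3 = 7.
G_3 = 7. HB_6(7) = 6 + 1. Bump = 8. G_4 = 7.

8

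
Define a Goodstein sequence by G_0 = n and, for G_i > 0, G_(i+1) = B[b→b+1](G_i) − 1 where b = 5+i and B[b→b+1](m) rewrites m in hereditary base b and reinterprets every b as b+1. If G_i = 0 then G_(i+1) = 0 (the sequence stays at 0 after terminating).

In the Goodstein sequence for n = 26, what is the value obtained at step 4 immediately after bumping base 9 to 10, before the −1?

64

[0] 26 ≡ 5^2 + 1 (base 5). Lift 6: 37. −1: 36.
[1] 36 ≡ 6^2 (base 6). Lift 7: 49. −1: 48.
[2] 48 ≡ 6·7 + 6 (base 7). Lift 8: 54. −1: 53.
[3] 53 ≡ 6·8 + 5 (base 8). Lift 9: 59. −1: 58.
[4] 58 ≡ 6·9 + 4 (base 9). Lift 10: 64. −1: 63.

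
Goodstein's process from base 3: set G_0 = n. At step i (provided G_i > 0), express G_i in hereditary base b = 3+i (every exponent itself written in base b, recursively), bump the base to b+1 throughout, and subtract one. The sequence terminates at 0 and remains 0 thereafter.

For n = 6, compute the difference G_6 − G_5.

-1

base 3: 6 = 2·3; at 4: 2·4 = 8; next = 7
base 4: 7 = 4 + 3; at 5: 5 + 3 = 8; next = 7
base 5: 7 = 5 + 2; at 6: 6 + 2 = 8; next = 7
base 6: 7 = 6 + 1; at 7: 7 + 1 = 8; next = 7
base 7: 7 = 7; at 8: 8 = 8; next = 7
base 8: 7 = 7; at 9: 7 = 7; next = 6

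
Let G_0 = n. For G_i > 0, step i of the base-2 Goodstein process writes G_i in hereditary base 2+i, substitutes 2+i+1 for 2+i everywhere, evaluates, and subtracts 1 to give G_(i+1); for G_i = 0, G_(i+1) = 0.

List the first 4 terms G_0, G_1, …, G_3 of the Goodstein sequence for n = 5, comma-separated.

5, 27, 255, 467

i=0: 5 = 2^2 + 1 (b=2); 2→3: 3^3 + 1 = 28; 28−1 = 27
i=1: 27 = 3^3 (b=3); 3→4: 4^4 = 256; 256−1 = 255
i=2: 255 = 3·4^3 + 3·4^2 + 3·4 + 3 (b=4); 4→5: 3·5^3 + 3·5^2 + 3·5 + 3 = 468; 468−1 = 467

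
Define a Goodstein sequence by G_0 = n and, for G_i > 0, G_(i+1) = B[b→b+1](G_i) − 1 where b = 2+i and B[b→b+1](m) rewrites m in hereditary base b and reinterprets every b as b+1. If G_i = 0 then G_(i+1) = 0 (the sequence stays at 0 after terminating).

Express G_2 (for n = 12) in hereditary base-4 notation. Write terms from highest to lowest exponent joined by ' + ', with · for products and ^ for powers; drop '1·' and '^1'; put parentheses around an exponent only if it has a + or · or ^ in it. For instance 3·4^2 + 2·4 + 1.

4^(4 + 1) + 2·4^2 + 2·4 + 1

[0] 12 ≡ 2^(2 + 1) + 2^2 (base 2). Lift 3: 108. −1: 107.
[1] 107 ≡ 3^(3 + 1) + 2·3^2 + 2·3 + 2 (base 3). Lift 4: 1066. −1: 1065.
[2] 1065 ≡ 4^(4 + 1) + 2·4^2 + 2·4 + 1 (base 4). Lift 5: 15686. −1: 15685.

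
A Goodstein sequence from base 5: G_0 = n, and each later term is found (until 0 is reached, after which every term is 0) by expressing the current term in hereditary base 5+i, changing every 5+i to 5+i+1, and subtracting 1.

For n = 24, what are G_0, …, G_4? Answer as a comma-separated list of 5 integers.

24, 27, 30, 33, 36

G_0 = 24. HB_5(24) = 4·5 + 4. Bump = 28. G_1 = 27.
G_1 = 27. HB_6(27) = 4·6 + 3. Bump = 31. G_2 = 30.
G_2 = 30. HB_7(30) = 4·7 + 2. Bump = 34. G_3 = 33.
G_3 = 33. HB_8(33) = 4·8 + 1. Bump = 37. G_4 = 36.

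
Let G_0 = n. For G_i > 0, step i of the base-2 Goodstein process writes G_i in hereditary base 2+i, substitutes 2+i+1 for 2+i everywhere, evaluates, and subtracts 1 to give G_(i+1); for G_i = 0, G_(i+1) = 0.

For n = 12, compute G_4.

280019

step 0: 12 = 2^(2 + 1) + 2^2; sub 3 for 2: 3^(3 + 1) + 3^3; = 108; G_1 = 108−1 = 107
step 1: 107 = 3^(3 + 1) + 2·3^2 + 2·3 + 2; sub 4 for 3: 4^(4 + 1) + 2·4^2 + 2·4 + 2; = 1066; G_2 = 1066−1 = 1065
step 2: 1065 = 4^(4 + 1) + 2·4^2 + 2·4 + 1; sub 5 for 4: 5^(5 + 1) + 2·5^2 + 2·5 + 1; = 15686; G_3 = 15686−1 = 15685
step 3: 15685 = 5^(5 + 1) + 2·5^2 + 2·5; sub 6 for 5: 6^(6 + 1) + 2·6^2 + 2·6; = 280020; G_4 = 280020−1 = 280019
step 4: 280019 = 6^(6 + 1) + 2·6^2 + 6 + 5; sub 7 for 6: 7^(7 + 1) + 2·7^2 + 7 + 5; = 5764911; G_5 = 5764911−1 = 5764910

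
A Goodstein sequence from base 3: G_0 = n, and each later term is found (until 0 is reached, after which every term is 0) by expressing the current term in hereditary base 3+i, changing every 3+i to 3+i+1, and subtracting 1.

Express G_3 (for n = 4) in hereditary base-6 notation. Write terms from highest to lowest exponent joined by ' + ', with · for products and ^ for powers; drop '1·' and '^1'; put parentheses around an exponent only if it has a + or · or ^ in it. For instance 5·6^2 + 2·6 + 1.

step 0: 4 = 3 + 1; sub 4 for 3: 4 + 1; = 5; G_1 = 5−1 = 4
step 1: 4 = 4; sub 5 for 4: 5; = 5; G_2 = 5−1 = 4
step 2: 4 = 4; sub 6 for 5: 4; = 4; G_3 = 4−1 = 3
step 3: 3 = 3; sub 7 for 6: 3; = 3; G_4 = 3−1 = 2

3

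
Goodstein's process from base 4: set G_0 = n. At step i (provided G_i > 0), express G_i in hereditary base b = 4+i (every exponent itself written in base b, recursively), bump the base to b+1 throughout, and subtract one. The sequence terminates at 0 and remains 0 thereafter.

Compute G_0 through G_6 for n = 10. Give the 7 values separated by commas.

base 4: 10 = 2·4 + 2; at 5: 2·5 + 2 = 12; next = 11
base 5: 11 = 2·5 + 1; at 6: 2·6 + 1 = 13; next = 12
base 6: 12 = 2·6; at 7: 2·7 = 14; next = 13
base 7: 13 = 7 + 6; at 8: 8 + 6 = 14; next = 13
base 8: 13 = 8 + 5; at 9: 9 + 5 = 14; next = 13
base 9: 13 = 9 + 4; at 10: 10 + 4 = 14; next = 13

10, 11, 12, 13, 13, 13, 13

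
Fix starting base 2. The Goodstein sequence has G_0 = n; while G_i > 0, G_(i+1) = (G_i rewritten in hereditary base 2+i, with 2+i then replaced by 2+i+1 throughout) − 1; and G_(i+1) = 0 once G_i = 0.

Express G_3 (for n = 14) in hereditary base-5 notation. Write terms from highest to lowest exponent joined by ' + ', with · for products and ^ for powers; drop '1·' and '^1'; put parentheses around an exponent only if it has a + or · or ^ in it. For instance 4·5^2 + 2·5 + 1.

5^(5 + 1) + 5^5

[0] 14 ≡ 2^(2 + 1) + 2^2 + 2 (base 2). Lift 3: 111. −1: 110.
[1] 110 ≡ 3^(3 + 1) + 3^3 + 2 (base 3). Lift 4: 1282. −1: 1281.
[2] 1281 ≡ 4^(4 + 1) + 4^4 + 1 (base 4). Lift 5: 18751. −1: 18750.
[3] 18750 ≡ 5^(5 + 1) + 5^5 (base 5). Lift 6: 326592. −1: 326591.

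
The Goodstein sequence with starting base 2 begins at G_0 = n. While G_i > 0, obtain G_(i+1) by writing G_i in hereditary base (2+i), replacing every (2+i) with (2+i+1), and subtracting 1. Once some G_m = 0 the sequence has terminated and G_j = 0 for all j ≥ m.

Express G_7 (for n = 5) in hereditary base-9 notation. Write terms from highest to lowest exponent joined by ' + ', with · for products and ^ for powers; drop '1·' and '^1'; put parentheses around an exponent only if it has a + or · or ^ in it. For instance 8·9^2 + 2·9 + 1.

[0] 5 ≡ 2^2 + 1 (base 2). Lift 3: 28. −1: 27.
[1] 27 ≡ 3^3 (base 3). Lift 4: 256. −1: 255.
[2] 255 ≡ 3·4^3 + 3·4^2 + 3·4 + 3 (base 4). Lift 5: 468. −1: 467.
[3] 467 ≡ 3·5^3 + 3·5^2 + 3·5 + 2 (base 5). Lift 6: 776. −1: 775.
[4] 775 ≡ 3·6^3 + 3·6^2 + 3·6 + 1 (base 6). Lift 7: 1198. −1: 1197.
[5] 1197 ≡ 3·7^3 + 3·7^2 + 3·7 (base 7). Lift 8: 1752. −1: 1751.
[6] 1751 ≡ 3·8^3 + 3·8^2 + 2·8 + 7 (base 8). Lift 9: 2455. −1: 2454.
[7] 2454 ≡ 3·9^3 + 3·9^2 + 2·9 + 6 (base 9). Lift 10: 3326. −1: 3325.

3·9^3 + 3·9^2 + 2·9 + 6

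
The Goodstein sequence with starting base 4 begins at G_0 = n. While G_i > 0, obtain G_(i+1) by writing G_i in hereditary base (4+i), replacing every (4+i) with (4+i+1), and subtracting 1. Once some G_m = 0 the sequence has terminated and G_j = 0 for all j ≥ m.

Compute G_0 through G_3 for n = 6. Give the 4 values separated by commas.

6, 6, 6, 6

(0) 6|_4 = 4 + 2 ↦ 5 + 2|_5 = 7 ⇒ 6
(1) 6|_5 = 5 + 1 ↦ 6 + 1|_6 = 7 ⇒ 6
(2) 6|_6 = 6 ↦ 7|_7 = 7 ⇒ 6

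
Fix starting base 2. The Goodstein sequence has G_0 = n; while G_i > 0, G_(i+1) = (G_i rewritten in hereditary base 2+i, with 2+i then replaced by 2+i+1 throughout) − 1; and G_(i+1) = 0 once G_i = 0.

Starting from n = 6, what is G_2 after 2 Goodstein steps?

257

step 0: 6 = 2^2 + 2; sub 3 for 2: 3^3 + 3; = 30; G_1 = 30−1 = 29
step 1: 29 = 3^3 + 2; sub 4 for 3: 4^4 + 2; = 258; G_2 = 258−1 = 257
step 2: 257 = 4^4 + 1; sub 5 for 4: 5^5 + 1; = 3126; G_3 = 3126−1 = 3125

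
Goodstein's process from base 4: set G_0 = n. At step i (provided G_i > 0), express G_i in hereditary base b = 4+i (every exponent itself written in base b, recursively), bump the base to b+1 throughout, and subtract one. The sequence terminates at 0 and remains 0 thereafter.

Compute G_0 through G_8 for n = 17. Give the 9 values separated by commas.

17, 25, 35, 39, 43, 47, 51, 55, 59

(0) 17|_4 = 4^2 + 1 ↦ 5^2 + 1|_5 = 26 ⇒ 25
(1) 25|_5 = 5^2 ↦ 6^2|_6 = 36 ⇒ 35
(2) 35|_6 = 5·6 + 5 ↦ 5·7 + 5|_7 = 40 ⇒ 39
(3) 39|_7 = 5·7 + 4 ↦ 5·8 + 4|_8 = 44 ⇒ 43
(4) 43|_8 = 5·8 + 3 ↦ 5·9 + 3|_9 = 48 ⇒ 47
(5) 47|_9 = 5·9 + 2 ↦ 5·10 + 2|_10 = 52 ⇒ 51
(6) 51|_10 = 5·10 + 1 ↦ 5·11 + 1|_11 = 56 ⇒ 55
(7) 55|_11 = 5·11 ↦ 5·12|_12 = 60 ⇒ 59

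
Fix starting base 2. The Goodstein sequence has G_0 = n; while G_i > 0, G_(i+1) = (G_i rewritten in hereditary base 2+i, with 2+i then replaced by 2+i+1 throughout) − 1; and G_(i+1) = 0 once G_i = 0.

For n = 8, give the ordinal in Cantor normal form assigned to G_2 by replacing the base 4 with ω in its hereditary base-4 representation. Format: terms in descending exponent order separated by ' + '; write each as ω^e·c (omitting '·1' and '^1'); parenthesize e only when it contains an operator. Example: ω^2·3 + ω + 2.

ω^ω·2 + ω^2·2 + ω·2 + 1

G_0 = 8. HB_2(8) = 2^(2 + 1). Bump = 81. G_1 = 80.
G_1 = 80. HB_3(80) = 2·3^3 + 2·3^2 + 2·3 + 2. Bump = 554. G_2 = 553.
G_2 = 553. HB_4(553) = 2·4^4 + 2·4^2 + 2·4 + 1. Bump = 6311. G_3 = 6310.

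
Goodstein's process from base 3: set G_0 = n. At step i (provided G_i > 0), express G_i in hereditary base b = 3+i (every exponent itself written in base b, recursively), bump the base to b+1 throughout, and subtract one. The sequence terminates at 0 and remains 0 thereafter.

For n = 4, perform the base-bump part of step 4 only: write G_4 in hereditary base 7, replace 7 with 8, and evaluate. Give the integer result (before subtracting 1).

2

(0) 4|_3 = 3 + 1 ↦ 4 + 1|_4 = 5 ⇒ 4
(1) 4|_4 = 4 ↦ 5|_5 = 5 ⇒ 4
(2) 4|_5 = 4 ↦ 4|_6 = 4 ⇒ 3
(3) 3|_6 = 3 ↦ 3|_7 = 3 ⇒ 2
(4) 2|_7 = 2 ↦ 2|_8 = 2 ⇒ 1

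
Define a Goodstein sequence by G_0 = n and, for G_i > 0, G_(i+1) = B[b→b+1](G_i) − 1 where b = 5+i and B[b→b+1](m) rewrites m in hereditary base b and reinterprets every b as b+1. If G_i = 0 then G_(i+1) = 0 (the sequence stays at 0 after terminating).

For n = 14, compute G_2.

(0) 14|_5 = 2·5 + 4 ↦ 2·6 + 4|_6 = 16 ⇒ 15
(1) 15|_6 = 2·6 + 3 ↦ 2·7 + 3|_7 = 17 ⇒ 16

16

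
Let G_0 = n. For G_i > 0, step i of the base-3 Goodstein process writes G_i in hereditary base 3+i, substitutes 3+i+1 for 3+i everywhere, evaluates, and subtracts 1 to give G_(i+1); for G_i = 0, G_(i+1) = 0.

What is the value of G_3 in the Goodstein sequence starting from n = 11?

35

G_0 = 11. HB_3(11) = 3^2 + 2. Bump = 18. G_1 = 17.
G_1 = 17. HB_4(17) = 4^2 + 1. Bump = 26. G_2 = 25.
G_2 = 25. HB_5(25) = 5^2. Bump = 36. G_3 = 35.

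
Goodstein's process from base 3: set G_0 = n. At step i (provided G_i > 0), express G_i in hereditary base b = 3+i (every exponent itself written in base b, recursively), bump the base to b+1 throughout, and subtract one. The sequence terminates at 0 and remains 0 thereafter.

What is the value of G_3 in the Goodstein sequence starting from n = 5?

5

step 0: 5 = 3 + 2; sub 4 for 3: 4 + 2; = 6; G_1 = 6−1 = 5
step 1: 5 = 4 + 1; sub 5 for 4: 5 + 1; = 6; G_2 = 6−1 = 5
step 2: 5 = 5; sub 6 for 5: 6; = 6; G_3 = 6−1 = 5
step 3: 5 = 5; sub 7 for 6: 5; = 5; G_4 = 5−1 = 4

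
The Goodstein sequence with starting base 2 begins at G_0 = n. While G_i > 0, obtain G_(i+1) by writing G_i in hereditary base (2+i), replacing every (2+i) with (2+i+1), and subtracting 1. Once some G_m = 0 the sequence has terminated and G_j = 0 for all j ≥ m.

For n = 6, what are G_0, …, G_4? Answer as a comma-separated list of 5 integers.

step 0: 6 = 2^2 + 2; sub 3 for 2: 3^3 + 3; = 30; G_1 = 30−1 = 29
step 1: 29 = 3^3 + 2; sub 4 for 3: 4^4 + 2; = 258; G_2 = 258−1 = 257
step 2: 257 = 4^4 + 1; sub 5 for 4: 5^5 + 1; = 3126; G_3 = 3126−1 = 3125
step 3: 3125 = 5^5; sub 6 for 5: 6^6; = 46656; G_4 = 46656−1 = 46655

6, 29, 257, 3125, 46655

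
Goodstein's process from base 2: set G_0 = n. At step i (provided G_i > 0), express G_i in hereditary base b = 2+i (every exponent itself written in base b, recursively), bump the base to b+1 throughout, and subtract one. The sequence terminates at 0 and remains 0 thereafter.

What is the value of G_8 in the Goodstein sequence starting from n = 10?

base 2: 10 = 2^(2 + 1) + 2; at 3: 3^(3 + 1) + 3 = 84; next = 83
base 3: 83 = 3^(3 + 1) + 2; at 4: 4^(4 + 1) + 2 = 1026; next = 1025
base 4: 1025 = 4^(4 + 1) + 1; at 5: 5^(5 + 1) + 1 = 15626; next = 15625
base 5: 15625 = 5^(5 + 1); at 6: 6^(6 + 1) = 279936; next = 279935
base 6: 279935 = 5·6^6 + 5·6^5 + 5·6^4 + 5·6^3 + 5·6^2 + 5·6 + 5; at 7: 5·7^7 + 5·7^5 + 5·7^4 + 5·7^3 + 5·7^2 + 5·7 + 5 = 4215755; next = 4215754
base 7: 4215754 = 5·7^7 + 5·7^5 + 5·7^4 + 5·7^3 + 5·7^2 + 5·7 + 4; at 8: 5·8^8 + 5·8^5 + 5·8^4 + 5·8^3 + 5·8^2 + 5·8 + 4 = 84073324; next = 84073323
base 8: 84073323 = 5·8^8 + 5·8^5 + 5·8^4 + 5·8^3 + 5·8^2 + 5·8 + 3; at 9: 5·9^9 + 5·9^5 + 5·9^4 + 5·9^3 + 5·9^2 + 5·9 + 3 = 1937434593; next = 1937434592
base 9: 1937434592 = 5·9^9 + 5·9^5 + 5·9^4 + 5·9^3 + 5·9^2 + 5·9 + 2; at 10: 5·10^10 + 5·10^5 + 5·10^4 + 5·10^3 + 5·10^2 + 5·10 + 2 = 50000555552; next = 50000555551

50000555551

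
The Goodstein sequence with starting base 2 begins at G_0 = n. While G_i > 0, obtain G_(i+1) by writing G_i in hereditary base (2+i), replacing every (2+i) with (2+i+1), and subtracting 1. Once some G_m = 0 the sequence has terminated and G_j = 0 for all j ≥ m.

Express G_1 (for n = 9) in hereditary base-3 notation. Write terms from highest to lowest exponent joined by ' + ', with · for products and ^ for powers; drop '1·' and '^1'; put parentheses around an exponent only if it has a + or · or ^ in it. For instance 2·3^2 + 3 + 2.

3^(3 + 1)

G_0=9  [base 2] 2^(2 + 1) + 1  →[2↦3]→  3^(3 + 1) + 1 = 82  −1 ⇒ G_1=81
G_1=81  [base 3] 3^(3 + 1)  →[3↦4]→  4^(4 + 1) = 1024  −1 ⇒ G_2=1023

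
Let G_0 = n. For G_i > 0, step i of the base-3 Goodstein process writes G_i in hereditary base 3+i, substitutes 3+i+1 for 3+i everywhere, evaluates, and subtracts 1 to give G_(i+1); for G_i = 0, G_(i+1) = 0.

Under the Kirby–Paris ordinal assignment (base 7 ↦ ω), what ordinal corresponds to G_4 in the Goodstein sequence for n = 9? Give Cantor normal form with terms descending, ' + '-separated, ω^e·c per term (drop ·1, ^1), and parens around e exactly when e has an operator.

ω·3

base 3: 9 = 3^2; at 4: 4^2 = 16; next = 15
base 4: 15 = 3·4 + 3; at 5: 3·5 + 3 = 18; next = 17
base 5: 17 = 3·5 + 2; at 6: 3·6 + 2 = 20; next = 19
base 6: 19 = 3·6 + 1; at 7: 3·7 + 1 = 22; next = 21
base 7: 21 = 3·7; at 8: 3·8 = 24; next = 23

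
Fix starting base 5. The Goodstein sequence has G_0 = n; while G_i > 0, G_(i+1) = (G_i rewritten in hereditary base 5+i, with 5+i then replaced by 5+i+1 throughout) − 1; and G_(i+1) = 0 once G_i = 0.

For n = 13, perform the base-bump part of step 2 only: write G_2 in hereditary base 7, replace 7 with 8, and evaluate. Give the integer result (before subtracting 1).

base 5: 13 = 2·5 + 3; at 6: 2·6 + 3 = 15; next = 14
base 6: 14 = 2·6 + 2; at 7: 2·7 + 2 = 16; next = 15
base 7: 15 = 2·7 + 1; at 8: 2·8 + 1 = 17; next = 16

17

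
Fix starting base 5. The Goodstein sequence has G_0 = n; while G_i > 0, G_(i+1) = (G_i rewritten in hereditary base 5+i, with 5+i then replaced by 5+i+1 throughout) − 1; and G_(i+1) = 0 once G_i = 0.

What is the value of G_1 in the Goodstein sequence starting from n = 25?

35

base 5: 25 = 5^2; at 6: 6^2 = 36; next = 35
base 6: 35 = 5·6 + 5; at 7: 5·7 + 5 = 40; next = 39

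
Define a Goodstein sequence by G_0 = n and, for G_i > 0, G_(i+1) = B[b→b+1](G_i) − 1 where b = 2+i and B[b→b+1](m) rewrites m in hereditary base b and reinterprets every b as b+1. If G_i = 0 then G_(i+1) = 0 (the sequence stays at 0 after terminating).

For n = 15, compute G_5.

6588344

G_0 = 15. HB_2(15) = 2^(2 + 1) + 2^2 + 2 + 1. Bump = 112. G_1 = 111.
G_1 = 111. HB_3(111) = 3^(3 + 1) + 3^3 + 3. Bump = 1284. G_2 = 1283.
G_2 = 1283. HB_4(1283) = 4^(4 + 1) + 4^4 + 3. Bump = 18753. G_3 = 18752.
G_3 = 18752. HB_5(18752) = 5^(5 + 1) + 5^5 + 2. Bump = 326594. G_4 = 326593.
G_4 = 326593. HB_6(326593) = 6^(6 + 1) + 6^6 + 1. Bump = 6588345. G_5 = 6588344.
G_5 = 6588344. HB_7(6588344) = 7^(7 + 1) + 7^7. Bump = 150994944. G_6 = 150994943.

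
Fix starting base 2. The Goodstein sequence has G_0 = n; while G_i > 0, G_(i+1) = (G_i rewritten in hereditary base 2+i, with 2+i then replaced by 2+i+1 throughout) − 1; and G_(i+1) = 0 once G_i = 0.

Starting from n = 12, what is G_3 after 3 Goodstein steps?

15685

(0) 12|_2 = 2^(2 + 1) + 2^2 ↦ 3^(3 + 1) + 3^3|_3 = 108 ⇒ 107
(1) 107|_3 = 3^(3 + 1) + 2·3^2 + 2·3 + 2 ↦ 4^(4 + 1) + 2·4^2 + 2·4 + 2|_4 = 1066 ⇒ 1065
(2) 1065|_4 = 4^(4 + 1) + 2·4^2 + 2·4 + 1 ↦ 5^(5 + 1) + 2·5^2 + 2·5 + 1|_5 = 15686 ⇒ 15685
(3) 15685|_5 = 5^(5 + 1) + 2·5^2 + 2·5 ↦ 6^(6 + 1) + 2·6^2 + 2·6|_6 = 280020 ⇒ 280019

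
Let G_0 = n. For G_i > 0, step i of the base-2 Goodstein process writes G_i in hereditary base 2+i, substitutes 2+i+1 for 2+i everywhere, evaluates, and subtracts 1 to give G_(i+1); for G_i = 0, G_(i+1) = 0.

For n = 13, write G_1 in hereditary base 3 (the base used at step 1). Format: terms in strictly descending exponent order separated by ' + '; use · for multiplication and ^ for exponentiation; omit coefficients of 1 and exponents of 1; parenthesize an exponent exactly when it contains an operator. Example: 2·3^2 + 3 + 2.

(0) 13|_2 = 2^(2 + 1) + 2^2 + 1 ↦ 3^(3 + 1) + 3^3 + 1|_3 = 109 ⇒ 108
(1) 108|_3 = 3^(3 + 1) + 3^3 ↦ 4^(4 + 1) + 4^4|_4 = 1280 ⇒ 1279

3^(3 + 1) + 3^3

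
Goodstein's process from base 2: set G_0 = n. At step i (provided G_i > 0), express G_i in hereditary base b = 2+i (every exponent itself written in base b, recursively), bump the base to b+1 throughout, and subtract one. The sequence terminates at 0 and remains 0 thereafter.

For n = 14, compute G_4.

326591

(0) 14|_2 = 2^(2 + 1) + 2^2 + 2 ↦ 3^(3 + 1) + 3^3 + 3|_3 = 111 ⇒ 110
(1) 110|_3 = 3^(3 + 1) + 3^3 + 2 ↦ 4^(4 + 1) + 4^4 + 2|_4 = 1282 ⇒ 1281
(2) 1281|_4 = 4^(4 + 1) + 4^4 + 1 ↦ 5^(5 + 1) + 5^5 + 1|_5 = 18751 ⇒ 18750
(3) 18750|_5 = 5^(5 + 1) + 5^5 ↦ 6^(6 + 1) + 6^6|_6 = 326592 ⇒ 326591
(4) 326591|_6 = 6^(6 + 1) + 5·6^5 + 5·6^4 + 5·6^3 + 5·6^2 + 5·6 + 5 ↦ 7^(7 + 1) + 5·7^5 + 5·7^4 + 5·7^3 + 5·7^2 + 5·7 + 5|_7 = 5862841 ⇒ 5862840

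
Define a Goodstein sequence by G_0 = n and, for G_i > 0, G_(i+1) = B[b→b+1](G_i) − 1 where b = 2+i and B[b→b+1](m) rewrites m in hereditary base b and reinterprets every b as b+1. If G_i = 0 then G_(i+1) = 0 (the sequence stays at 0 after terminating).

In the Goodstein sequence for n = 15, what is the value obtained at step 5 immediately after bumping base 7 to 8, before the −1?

150994944

15 —HB2→ 2^(2 + 1) + 2^2 + 2 + 1 —bump→ 3^(3 + 1) + 3^3 + 3 + 1 = 112 —(−1)→ 111
111 —HB3→ 3^(3 + 1) + 3^3 + 3 —bump→ 4^(4 + 1) + 4^4 + 4 = 1284 —(−1)→ 1283
1283 —HB4→ 4^(4 + 1) + 4^4 + 3 —bump→ 5^(5 + 1) + 5^5 + 3 = 18753 —(−1)→ 18752
18752 —HB5→ 5^(5 + 1) + 5^5 + 2 —bump→ 6^(6 + 1) + 6^6 + 2 = 326594 —(−1)→ 326593
326593 —HB6→ 6^(6 + 1) + 6^6 + 1 —bump→ 7^(7 + 1) + 7^7 + 1 = 6588345 —(−1)→ 6588344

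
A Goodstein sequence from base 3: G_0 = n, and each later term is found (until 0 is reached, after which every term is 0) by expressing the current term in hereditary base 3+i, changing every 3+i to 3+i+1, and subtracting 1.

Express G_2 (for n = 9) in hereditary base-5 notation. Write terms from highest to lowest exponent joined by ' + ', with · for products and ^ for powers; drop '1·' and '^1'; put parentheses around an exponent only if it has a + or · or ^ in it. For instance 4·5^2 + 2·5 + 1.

G_0=9  [base 3] 3^2  →[3↦4]→  4^2 = 16  −1 ⇒ G_1=15
G_1=15  [base 4] 3·4 + 3  →[4↦5]→  3·5 + 3 = 18  −1 ⇒ G_2=17

3·5 + 2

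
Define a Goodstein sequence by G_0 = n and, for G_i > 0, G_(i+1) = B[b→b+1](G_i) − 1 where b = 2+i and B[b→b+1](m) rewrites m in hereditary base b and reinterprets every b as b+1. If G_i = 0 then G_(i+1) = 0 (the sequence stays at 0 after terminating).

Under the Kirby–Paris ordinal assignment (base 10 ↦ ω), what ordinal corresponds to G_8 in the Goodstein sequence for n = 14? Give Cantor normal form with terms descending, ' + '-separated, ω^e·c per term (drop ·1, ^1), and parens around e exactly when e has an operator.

14 —HB2→ 2^(2 + 1) + 2^2 + 2 —bump→ 3^(3 + 1) + 3^3 + 3 = 111 —(−1)→ 110
110 —HB3→ 3^(3 + 1) + 3^3 + 2 —bump→ 4^(4 + 1) + 4^4 + 2 = 1282 —(−1)→ 1281
1281 —HB4→ 4^(4 + 1) + 4^4 + 1 —bump→ 5^(5 + 1) + 5^5 + 1 = 18751 —(−1)→ 18750
18750 —HB5→ 5^(5 + 1) + 5^5 —bump→ 6^(6 + 1) + 6^6 = 326592 —(−1)→ 326591
326591 —HB6→ 6^(6 + 1) + 5·6^5 + 5·6^4 + 5·6^3 + 5·6^2 + 5·6 + 5 —bump→ 7^(7 + 1) + 5·7^5 + 5·7^4 + 5·7^3 + 5·7^2 + 5·7 + 5 = 5862841 —(−1)→ 5862840
5862840 —HB7→ 7^(7 + 1) + 5·7^5 + 5·7^4 + 5·7^3 + 5·7^2 + 5·7 + 4 —bump→ 8^(8 + 1) + 5·8^5 + 5·8^4 + 5·8^3 + 5·8^2 + 5·8 + 4 = 134404972 —(−1)→ 134404971
134404971 —HB8→ 8^(8 + 1) + 5·8^5 + 5·8^4 + 5·8^3 + 5·8^2 + 5·8 + 3 —bump→ 9^(9 + 1) + 5·9^5 + 5·9^4 + 5·9^3 + 5·9^2 + 5·9 + 3 = 3487116549 —(−1)→ 3487116548
3487116548 —HB9→ 9^(9 + 1) + 5·9^5 + 5·9^4 + 5·9^3 + 5·9^2 + 5·9 + 2 —bump→ 10^(10 + 1) + 5·10^5 + 5·10^4 + 5·10^3 + 5·10^2 + 5·10 + 2 = 100000555552 —(−1)→ 100000555551

ω^(ω + 1) + ω^5·5 + ω^4·5 + ω^3·5 + ω^2·5 + ω·5 + 1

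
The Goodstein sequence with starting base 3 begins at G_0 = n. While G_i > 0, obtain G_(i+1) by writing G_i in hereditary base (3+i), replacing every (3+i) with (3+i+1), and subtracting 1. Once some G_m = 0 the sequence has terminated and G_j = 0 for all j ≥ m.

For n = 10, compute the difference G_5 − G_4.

G_0=10  [base 3] 3^2 + 1  →[3↦4]→  4^2 + 1 = 17  −1 ⇒ G_1=16
G_1=16  [base 4] 4^2  →[4↦5]→  5^2 = 25  −1 ⇒ G_2=24
G_2=24  [base 5] 4·5 + 4  →[5↦6]→  4·6 + 4 = 28  −1 ⇒ G_3=27
G_3=27  [base 6] 4·6 + 3  →[6↦7]→  4·7 + 3 = 31  −1 ⇒ G_4=30
G_4=30  [base 7] 4·7 + 2  →[7↦8]→  4·8 + 2 = 34  −1 ⇒ G_5=33

3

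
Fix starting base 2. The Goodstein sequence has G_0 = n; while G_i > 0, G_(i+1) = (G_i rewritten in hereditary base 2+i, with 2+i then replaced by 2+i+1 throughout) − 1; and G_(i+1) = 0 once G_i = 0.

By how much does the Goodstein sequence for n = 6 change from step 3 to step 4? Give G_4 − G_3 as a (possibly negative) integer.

(0) 6|_2 = 2^2 + 2 ↦ 3^3 + 3|_3 = 30 ⇒ 29
(1) 29|_3 = 3^3 + 2 ↦ 4^4 + 2|_4 = 258 ⇒ 257
(2) 257|_4 = 4^4 + 1 ↦ 5^5 + 1|_5 = 3126 ⇒ 3125
(3) 3125|_5 = 5^5 ↦ 6^6|_6 = 46656 ⇒ 46655

43530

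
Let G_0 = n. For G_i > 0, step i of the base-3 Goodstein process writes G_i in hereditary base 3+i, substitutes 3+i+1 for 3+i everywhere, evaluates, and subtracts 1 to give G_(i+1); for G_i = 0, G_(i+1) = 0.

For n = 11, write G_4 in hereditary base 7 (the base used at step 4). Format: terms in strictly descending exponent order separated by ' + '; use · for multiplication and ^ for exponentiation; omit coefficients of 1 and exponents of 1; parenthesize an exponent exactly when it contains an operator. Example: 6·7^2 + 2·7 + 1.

step 0: 11 = 3^2 + 2; sub 4 for 3: 4^2 + 2; = 18; G_1 = 18−1 = 17
step 1: 17 = 4^2 + 1; sub 5 for 4: 5^2 + 1; = 26; G_2 = 26−1 = 25
step 2: 25 = 5^2; sub 6 for 5: 6^2; = 36; G_3 = 36−1 = 35
step 3: 35 = 5·6 + 5; sub 7 for 6: 5·7 + 5; = 40; G_4 = 40−1 = 39

5·7 + 4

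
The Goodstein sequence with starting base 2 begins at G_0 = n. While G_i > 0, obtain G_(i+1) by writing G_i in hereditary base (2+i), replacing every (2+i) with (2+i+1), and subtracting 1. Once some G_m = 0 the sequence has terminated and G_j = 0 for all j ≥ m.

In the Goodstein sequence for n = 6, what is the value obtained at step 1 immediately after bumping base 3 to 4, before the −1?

(0) 6|_2 = 2^2 + 2 ↦ 3^3 + 3|_3 = 30 ⇒ 29
(1) 29|_3 = 3^3 + 2 ↦ 4^4 + 2|_4 = 258 ⇒ 257

258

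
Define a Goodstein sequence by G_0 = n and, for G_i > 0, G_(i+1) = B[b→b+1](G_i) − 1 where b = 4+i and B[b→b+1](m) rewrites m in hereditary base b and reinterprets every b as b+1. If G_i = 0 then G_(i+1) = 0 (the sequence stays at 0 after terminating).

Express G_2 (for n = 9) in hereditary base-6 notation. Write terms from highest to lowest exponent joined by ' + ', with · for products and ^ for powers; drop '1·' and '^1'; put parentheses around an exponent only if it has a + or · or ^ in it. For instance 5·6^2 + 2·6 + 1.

[0] 9 ≡ 2·4 + 1 (base 4). Lift 5: 11. −1: 10.
[1] 10 ≡ 2·5 (base 5). Lift 6: 12. −1: 11.

6 + 5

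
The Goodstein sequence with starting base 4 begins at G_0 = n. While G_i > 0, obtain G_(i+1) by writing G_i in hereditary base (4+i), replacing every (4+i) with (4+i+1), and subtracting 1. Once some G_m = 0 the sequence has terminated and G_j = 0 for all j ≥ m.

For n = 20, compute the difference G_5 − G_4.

16

[0] 20 ≡ 4^2 + 4 (base 4). Lift 5: 30. −1: 29.
[1] 29 ≡ 5^2 + 4 (base 5). Lift 6: 40. −1: 39.
[2] 39 ≡ 6^2 + 3 (base 6). Lift 7: 52. −1: 51.
[3] 51 ≡ 7^2 + 2 (base 7). Lift 8: 66. −1: 65.
[4] 65 ≡ 8^2 + 1 (base 8). Lift 9: 82. −1: 81.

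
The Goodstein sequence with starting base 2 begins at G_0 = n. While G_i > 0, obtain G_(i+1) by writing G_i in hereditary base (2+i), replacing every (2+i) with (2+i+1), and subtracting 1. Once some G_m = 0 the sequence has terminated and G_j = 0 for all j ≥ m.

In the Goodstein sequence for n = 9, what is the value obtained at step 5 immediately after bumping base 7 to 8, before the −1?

G_0 = 9. HB_2(9) = 2^(2 + 1) + 1. Bump = 82. G_1 = 81.
G_1 = 81. HB_3(81) = 3^(3 + 1). Bump = 1024. G_2 = 1023.
G_2 = 1023. HB_4(1023) = 3·4^4 + 3·4^3 + 3·4^2 + 3·4 + 3. Bump = 9843. G_3 = 9842.
G_3 = 9842. HB_5(9842) = 3·5^5 + 3·5^3 + 3·5^2 + 3·5 + 2. Bump = 140744. G_4 = 140743.
G_4 = 140743. HB_6(140743) = 3·6^6 + 3·6^3 + 3·6^2 + 3·6 + 1. Bump = 2471827. G_5 = 2471826.
G_5 = 2471826. HB_7(2471826) = 3·7^7 + 3·7^3 + 3·7^2 + 3·7. Bump = 50333400. G_6 = 50333399.

50333400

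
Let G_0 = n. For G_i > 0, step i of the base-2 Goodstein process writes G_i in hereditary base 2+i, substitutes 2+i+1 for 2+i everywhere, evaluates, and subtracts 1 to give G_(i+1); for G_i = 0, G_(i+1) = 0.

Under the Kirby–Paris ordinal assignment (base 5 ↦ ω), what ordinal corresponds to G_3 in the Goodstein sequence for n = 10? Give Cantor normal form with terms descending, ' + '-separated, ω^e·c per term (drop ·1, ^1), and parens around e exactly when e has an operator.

G_0=10  [base 2] 2^(2 + 1) + 2  →[2↦3]→  3^(3 + 1) + 3 = 84  −1 ⇒ G_1=83
G_1=83  [base 3] 3^(3 + 1) + 2  →[3↦4]→  4^(4 + 1) + 2 = 1026  −1 ⇒ G_2=1025
G_2=1025  [base 4] 4^(4 + 1) + 1  →[4↦5]→  5^(5 + 1) + 1 = 15626  −1 ⇒ G_3=15625
G_3=15625  [base 5] 5^(5 + 1)  →[5↦6]→  6^(6 + 1) = 279936  −1 ⇒ G_4=279935

ω^(ω + 1)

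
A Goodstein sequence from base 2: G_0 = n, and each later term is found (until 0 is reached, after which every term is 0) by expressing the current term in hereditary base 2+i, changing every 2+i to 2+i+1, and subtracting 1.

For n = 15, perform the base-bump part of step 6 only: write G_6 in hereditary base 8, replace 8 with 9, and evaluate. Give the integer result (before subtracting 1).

3524450281

G_0 = 15. HB_2(15) = 2^(2 + 1) + 2^2 + 2 + 1. Bump = 112. G_1 = 111.
G_1 = 111. HB_3(111) = 3^(3 + 1) + 3^3 + 3. Bump = 1284. G_2 = 1283.
G_2 = 1283. HB_4(1283) = 4^(4 + 1) + 4^4 + 3. Bump = 18753. G_3 = 18752.
G_3 = 18752. HB_5(18752) = 5^(5 + 1) + 5^5 + 2. Bump = 326594. G_4 = 326593.
G_4 = 326593. HB_6(326593) = 6^(6 + 1) + 6^6 + 1. Bump = 6588345. G_5 = 6588344.
G_5 = 6588344. HB_7(6588344) = 7^(7 + 1) + 7^7. Bump = 150994944. G_6 = 150994943.
G_6 = 150994943. HB_8(150994943) = 8^(8 + 1) + 7·8^7 + 7·8^6 + 7·8^5 + 7·8^4 + 7·8^3 + 7·8^2 + 7·8 + 7. Bump = 3524450281. G_7 = 3524450280.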